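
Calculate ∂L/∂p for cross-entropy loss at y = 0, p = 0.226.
∂L/∂p = 1.292

∂L/∂p = -y/p + (1-y)/(1-p) = 0 + 1/0.774 = 1.292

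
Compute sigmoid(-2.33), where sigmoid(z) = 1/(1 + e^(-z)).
0.08867

sigmoid(-2.33) = 1/(1 + e^(2.33)) = 1/(1 + 10.28) = 0.08867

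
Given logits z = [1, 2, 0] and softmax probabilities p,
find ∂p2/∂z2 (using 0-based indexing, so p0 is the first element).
∂p2/∂z2 = 0.08193

p = softmax(z) = [0.2447, 0.6652, 0.09003]
p2 = 0.09003

∂p2/∂z2 = p2(1 - p2) = 0.09003 × (1 - 0.09003) = 0.08193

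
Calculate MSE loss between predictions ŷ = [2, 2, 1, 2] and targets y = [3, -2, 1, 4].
MSE = 5.25

MSE = (1/4)((2-3)² + (2--2)² + (1-1)² + (2-4)²) = (1/4)(1 + 16 + 0 + 4) = 5.25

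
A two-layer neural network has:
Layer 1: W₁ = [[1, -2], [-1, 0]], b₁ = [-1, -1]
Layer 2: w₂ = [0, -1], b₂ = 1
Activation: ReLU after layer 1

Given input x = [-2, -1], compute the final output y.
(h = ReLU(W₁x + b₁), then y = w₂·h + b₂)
y = 0

Layer 1 pre-activation: z₁ = [-1, 1]
After ReLU: h = [0, 1]
Layer 2 output: y = 0×0 + -1×1 + 1 = 0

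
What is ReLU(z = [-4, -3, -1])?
h = [0, 0, 0]

ReLU applied element-wise: max(0,-4)=0, max(0,-3)=0, max(0,-1)=0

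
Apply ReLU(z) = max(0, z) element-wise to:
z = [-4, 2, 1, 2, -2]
h = [0, 2, 1, 2, 0]

ReLU applied element-wise: max(0,-4)=0, max(0,2)=2, max(0,1)=1, max(0,2)=2, max(0,-2)=0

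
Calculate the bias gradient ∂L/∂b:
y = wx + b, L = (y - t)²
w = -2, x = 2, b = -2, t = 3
∂L/∂b = -18

y = wx + b = (-2)(2) + -2 = -6
∂L/∂y = 2(y - t) = 2(-6 - 3) = -18
∂y/∂b = 1
∂L/∂b = ∂L/∂y · ∂y/∂b = -18 × 1 = -18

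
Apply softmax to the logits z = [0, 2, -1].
p = [0.1142, 0.8438, 0.042]

exp(z) = [1, 7.389, 0.3679]
Sum = 8.757
p = [0.1142, 0.8438, 0.042]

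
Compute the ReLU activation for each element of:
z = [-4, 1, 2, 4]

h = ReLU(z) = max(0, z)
h = [0, 1, 2, 4]

ReLU applied element-wise: max(0,-4)=0, max(0,1)=1, max(0,2)=2, max(0,4)=4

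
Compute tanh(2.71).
0.9912

tanh(2.71) = (e^(2.71) - e^(-2.71))/(e^(2.71) + e^(-2.71)) = 0.9912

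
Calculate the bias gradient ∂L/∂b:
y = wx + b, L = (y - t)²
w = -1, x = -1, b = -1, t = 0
∂L/∂b = 0

y = wx + b = (-1)(-1) + -1 = 0
∂L/∂y = 2(y - t) = 2(0 - 0) = 0
∂y/∂b = 1
∂L/∂b = ∂L/∂y · ∂y/∂b = 0 × 1 = 0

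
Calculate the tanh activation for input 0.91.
0.7211

tanh(0.91) = (e^(0.91) - e^(-0.91))/(e^(0.91) + e^(-0.91)) = 0.7211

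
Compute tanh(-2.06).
-0.968

tanh(-2.06) = (e^(-2.06) - e^(2.06))/(e^(-2.06) + e^(2.06)) = -0.968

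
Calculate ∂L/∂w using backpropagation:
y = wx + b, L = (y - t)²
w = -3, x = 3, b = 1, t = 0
∂L/∂w = -48

y = wx + b = (-3)(3) + 1 = -8
∂L/∂y = 2(y - t) = 2(-8 - 0) = -16
∂y/∂w = x = 3
∂L/∂w = ∂L/∂y · ∂y/∂w = -16 × 3 = -48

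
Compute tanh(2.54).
0.9876

tanh(2.54) = (e^(2.54) - e^(-2.54))/(e^(2.54) + e^(-2.54)) = 0.9876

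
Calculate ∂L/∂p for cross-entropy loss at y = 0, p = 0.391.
∂L/∂p = 1.642

∂L/∂p = -y/p + (1-y)/(1-p) = 0 + 1/0.609 = 1.642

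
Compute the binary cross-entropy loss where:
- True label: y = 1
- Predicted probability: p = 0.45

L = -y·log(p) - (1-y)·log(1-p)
L = 0.7985

L = -1·log(0.45) - 0·log(0.55) = -log(0.45) = 0.7985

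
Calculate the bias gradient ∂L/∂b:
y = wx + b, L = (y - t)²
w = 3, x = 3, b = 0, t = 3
∂L/∂b = 12

y = wx + b = (3)(3) + 0 = 9
∂L/∂y = 2(y - t) = 2(9 - 3) = 12
∂y/∂b = 1
∂L/∂b = ∂L/∂y · ∂y/∂b = 12 × 1 = 12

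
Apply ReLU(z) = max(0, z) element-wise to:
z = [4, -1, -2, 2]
h = [4, 0, 0, 2]

ReLU applied element-wise: max(0,4)=4, max(0,-1)=0, max(0,-2)=0, max(0,2)=2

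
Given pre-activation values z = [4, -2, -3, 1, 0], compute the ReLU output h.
h = [4, 0, 0, 1, 0]

ReLU applied element-wise: max(0,4)=4, max(0,-2)=0, max(0,-3)=0, max(0,1)=1, max(0,0)=0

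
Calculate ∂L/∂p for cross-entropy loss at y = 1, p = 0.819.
∂L/∂p = -1.221

∂L/∂p = -y/p + (1-y)/(1-p) = -1/0.819 + 0 = -1.221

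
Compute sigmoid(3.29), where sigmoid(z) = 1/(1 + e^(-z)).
0.9641

sigmoid(3.29) = 1/(1 + e^(-3.29)) = 1/(1 + 0.03725) = 0.9641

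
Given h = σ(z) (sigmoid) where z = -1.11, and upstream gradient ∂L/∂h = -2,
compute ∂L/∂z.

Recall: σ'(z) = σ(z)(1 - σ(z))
∂L/∂z = -0.3729

σ(-1.11) = 0.2479
σ'(-1.11) = σ(-1.11)(1 - σ(-1.11)) = 0.2479 × 0.7521 = 0.1864
∂L/∂z = ∂L/∂h · σ'(z) = -2 × 0.1864 = -0.3729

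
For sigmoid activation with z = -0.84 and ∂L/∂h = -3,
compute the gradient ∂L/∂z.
∂L/∂z = -0.6318

σ(-0.84) = 0.3015
σ'(-0.84) = σ(-0.84)(1 - σ(-0.84)) = 0.3015 × 0.6985 = 0.2106
∂L/∂z = ∂L/∂h · σ'(z) = -3 × 0.2106 = -0.6318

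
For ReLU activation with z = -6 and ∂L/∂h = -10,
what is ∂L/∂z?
∂L/∂z = 0

h = ReLU(-6) = 0
Since z < 0: ∂h/∂z = 0
∂L/∂z = ∂L/∂h · ∂h/∂z = -10 × 0 = 0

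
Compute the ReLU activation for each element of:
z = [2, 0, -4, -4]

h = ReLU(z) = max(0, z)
h = [2, 0, 0, 0]

ReLU applied element-wise: max(0,2)=2, max(0,0)=0, max(0,-4)=0, max(0,-4)=0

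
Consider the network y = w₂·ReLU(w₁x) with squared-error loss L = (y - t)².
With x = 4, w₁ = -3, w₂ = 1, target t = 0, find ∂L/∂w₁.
∂L/∂w₁ = 0

Forward pass:
z = w₁x = -3×4 = -12
h = ReLU(-12) = 0
y = w₂h = 1×0 = 0

Backward pass:
∂L/∂y = 2(y - t) = 2(0 - 0) = 0
∂y/∂h = w₂ = 1
∂h/∂z = 0 (ReLU derivative)
∂z/∂w₁ = x = 4

∂L/∂w₁ = 0 × 1 × 0 × 4 = 0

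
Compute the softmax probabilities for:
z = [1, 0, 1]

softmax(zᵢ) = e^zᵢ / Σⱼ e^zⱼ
p = [0.4223, 0.1554, 0.4223]

exp(z) = [2.718, 1, 2.718]
Sum = 6.437
p = [0.4223, 0.1554, 0.4223]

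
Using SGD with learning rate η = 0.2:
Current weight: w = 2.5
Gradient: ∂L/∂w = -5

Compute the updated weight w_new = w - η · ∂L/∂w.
w_new = 3.5

w_new = w - η·∂L/∂w = 2.5 - 0.2×(-5) = 2.5 - (-1) = 3.5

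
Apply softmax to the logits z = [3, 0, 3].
p = [0.4879, 0.0243, 0.4879]

exp(z) = [20.09, 1, 20.09]
Sum = 41.17
p = [0.4879, 0.0243, 0.4879]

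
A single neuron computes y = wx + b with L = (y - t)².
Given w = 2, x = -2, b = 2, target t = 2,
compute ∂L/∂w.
∂L/∂w = 16

y = wx + b = (2)(-2) + 2 = -2
∂L/∂y = 2(y - t) = 2(-2 - 2) = -8
∂y/∂w = x = -2
∂L/∂w = ∂L/∂y · ∂y/∂w = -8 × -2 = 16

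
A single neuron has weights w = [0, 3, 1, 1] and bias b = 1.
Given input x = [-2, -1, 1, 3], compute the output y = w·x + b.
y = 2

y = (0)(-2) + (3)(-1) + (1)(1) + (1)(3) + 1 = 2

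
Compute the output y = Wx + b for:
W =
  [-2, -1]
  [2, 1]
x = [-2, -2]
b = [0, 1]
y = [6, -5]

Wx = [-2×-2 + -1×-2, 2×-2 + 1×-2]
   = [6, -6]
y = Wx + b = [6 + 0, -6 + 1] = [6, -5]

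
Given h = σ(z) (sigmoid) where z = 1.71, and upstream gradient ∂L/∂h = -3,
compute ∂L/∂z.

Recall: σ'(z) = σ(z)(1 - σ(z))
∂L/∂z = -0.3891

σ(1.71) = 0.8468
σ'(1.71) = σ(1.71)(1 - σ(1.71)) = 0.8468 × 0.1532 = 0.1297
∂L/∂z = ∂L/∂h · σ'(z) = -3 × 0.1297 = -0.3891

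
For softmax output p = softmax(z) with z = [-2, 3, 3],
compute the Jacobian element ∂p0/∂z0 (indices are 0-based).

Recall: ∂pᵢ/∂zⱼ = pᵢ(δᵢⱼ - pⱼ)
∂p0/∂z0 = 0.003346

p = softmax(z) = [0.003358, 0.4983, 0.4983]
p0 = 0.003358

∂p0/∂z0 = p0(1 - p0) = 0.003358 × (1 - 0.003358) = 0.003346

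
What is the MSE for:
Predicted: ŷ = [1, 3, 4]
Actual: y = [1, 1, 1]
MSE = 4.333

MSE = (1/3)((1-1)² + (3-1)² + (4-1)²) = (1/3)(0 + 4 + 9) = 4.333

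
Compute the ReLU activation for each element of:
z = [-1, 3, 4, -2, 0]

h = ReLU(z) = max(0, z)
h = [0, 3, 4, 0, 0]

ReLU applied element-wise: max(0,-1)=0, max(0,3)=3, max(0,4)=4, max(0,-2)=0, max(0,0)=0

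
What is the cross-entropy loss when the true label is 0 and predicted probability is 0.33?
L = 0.4005

L = -0·log(0.33) - 1·log(0.67) = -log(0.67) = 0.4005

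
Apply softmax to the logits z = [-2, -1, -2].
p = [0.2119, 0.5761, 0.2119]

exp(z) = [0.1353, 0.3679, 0.1353]
Sum = 0.6386
p = [0.2119, 0.5761, 0.2119]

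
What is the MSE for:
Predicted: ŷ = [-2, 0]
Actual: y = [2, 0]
MSE = 8

MSE = (1/2)((-2-2)² + (0-0)²) = (1/2)(16 + 0) = 8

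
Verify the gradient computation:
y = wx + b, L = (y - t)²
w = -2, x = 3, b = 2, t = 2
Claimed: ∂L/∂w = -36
Correct

y = (-2)(3) + 2 = -4
∂L/∂y = 2(y - t) = 2(-4 - 2) = -12
∂y/∂w = x = 3
∂L/∂w = -12 × 3 = -36

Claimed value: -36
Correct: The correct gradient is -36.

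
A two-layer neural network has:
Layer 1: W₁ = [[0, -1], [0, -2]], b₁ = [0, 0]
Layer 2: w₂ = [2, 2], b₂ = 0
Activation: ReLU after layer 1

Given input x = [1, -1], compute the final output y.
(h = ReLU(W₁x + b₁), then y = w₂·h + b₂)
y = 6

Layer 1 pre-activation: z₁ = [1, 2]
After ReLU: h = [1, 2]
Layer 2 output: y = 2×1 + 2×2 + 0 = 6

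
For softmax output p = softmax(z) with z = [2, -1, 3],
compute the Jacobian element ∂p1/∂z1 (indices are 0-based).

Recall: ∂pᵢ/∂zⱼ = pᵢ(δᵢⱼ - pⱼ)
∂p1/∂z1 = 0.01304

p = softmax(z) = [0.2654, 0.01321, 0.7214]
p1 = 0.01321

∂p1/∂z1 = p1(1 - p1) = 0.01321 × (1 - 0.01321) = 0.01304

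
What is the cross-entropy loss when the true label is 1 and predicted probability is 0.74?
L = 0.3011

L = -1·log(0.74) - 0·log(0.26) = -log(0.74) = 0.3011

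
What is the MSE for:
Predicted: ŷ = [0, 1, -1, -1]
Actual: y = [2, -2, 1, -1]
MSE = 4.25

MSE = (1/4)((0-2)² + (1--2)² + (-1-1)² + (-1--1)²) = (1/4)(4 + 9 + 4 + 0) = 4.25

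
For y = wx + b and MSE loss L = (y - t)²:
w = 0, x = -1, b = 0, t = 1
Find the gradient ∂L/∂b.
∂L/∂b = -2

y = wx + b = (0)(-1) + 0 = 0
∂L/∂y = 2(y - t) = 2(0 - 1) = -2
∂y/∂b = 1
∂L/∂b = ∂L/∂y · ∂y/∂b = -2 × 1 = -2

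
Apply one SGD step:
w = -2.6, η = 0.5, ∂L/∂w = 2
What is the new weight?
w_new = -3.6

w_new = w - η·∂L/∂w = -2.6 - 0.5×(2) = -2.6 - (1) = -3.6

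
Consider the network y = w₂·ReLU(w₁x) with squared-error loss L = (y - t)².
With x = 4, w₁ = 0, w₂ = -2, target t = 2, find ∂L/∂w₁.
∂L/∂w₁ = 0

Forward pass:
z = w₁x = 0×4 = 0
h = ReLU(0) = 0
y = w₂h = -2×0 = 0

Backward pass:
∂L/∂y = 2(y - t) = 2(0 - 2) = -4
∂y/∂h = w₂ = -2
∂h/∂z = 0 (ReLU derivative)
∂z/∂w₁ = x = 4

∂L/∂w₁ = -4 × -2 × 0 × 4 = 0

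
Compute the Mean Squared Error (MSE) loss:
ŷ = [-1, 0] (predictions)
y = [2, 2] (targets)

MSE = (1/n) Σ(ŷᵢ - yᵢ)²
MSE = 6.5

MSE = (1/2)((-1-2)² + (0-2)²) = (1/2)(9 + 4) = 6.5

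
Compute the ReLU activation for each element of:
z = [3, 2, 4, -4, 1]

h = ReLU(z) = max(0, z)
h = [3, 2, 4, 0, 1]

ReLU applied element-wise: max(0,3)=3, max(0,2)=2, max(0,4)=4, max(0,-4)=0, max(0,1)=1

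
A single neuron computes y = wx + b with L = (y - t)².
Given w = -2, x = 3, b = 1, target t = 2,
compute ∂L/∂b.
∂L/∂b = -14

y = wx + b = (-2)(3) + 1 = -5
∂L/∂y = 2(y - t) = 2(-5 - 2) = -14
∂y/∂b = 1
∂L/∂b = ∂L/∂y · ∂y/∂b = -14 × 1 = -14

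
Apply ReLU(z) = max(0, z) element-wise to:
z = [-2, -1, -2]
h = [0, 0, 0]

ReLU applied element-wise: max(0,-2)=0, max(0,-1)=0, max(0,-2)=0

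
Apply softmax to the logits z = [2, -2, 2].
p = [0.4955, 0.0091, 0.4955]

exp(z) = [7.389, 0.1353, 7.389]
Sum = 14.91
p = [0.4955, 0.0091, 0.4955]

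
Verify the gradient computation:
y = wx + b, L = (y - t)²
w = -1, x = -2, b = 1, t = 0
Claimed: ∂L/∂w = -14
Incorrect

y = (-1)(-2) + 1 = 3
∂L/∂y = 2(y - t) = 2(3 - 0) = 6
∂y/∂w = x = -2
∂L/∂w = 6 × -2 = -12

Claimed value: -14
Incorrect: The correct gradient is -12.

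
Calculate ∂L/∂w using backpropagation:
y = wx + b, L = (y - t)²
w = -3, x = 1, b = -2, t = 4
∂L/∂w = -18

y = wx + b = (-3)(1) + -2 = -5
∂L/∂y = 2(y - t) = 2(-5 - 4) = -18
∂y/∂w = x = 1
∂L/∂w = ∂L/∂y · ∂y/∂w = -18 × 1 = -18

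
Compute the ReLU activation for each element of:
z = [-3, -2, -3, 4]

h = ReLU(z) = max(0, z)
h = [0, 0, 0, 4]

ReLU applied element-wise: max(0,-3)=0, max(0,-2)=0, max(0,-3)=0, max(0,4)=4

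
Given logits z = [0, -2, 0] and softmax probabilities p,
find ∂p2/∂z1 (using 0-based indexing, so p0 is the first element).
∂p2/∂z1 = -0.02968

p = softmax(z) = [0.4683, 0.06338, 0.4683]
p2 = 0.4683, p1 = 0.06338

∂p2/∂z1 = -p2 × p1 = -0.4683 × 0.06338 = -0.02968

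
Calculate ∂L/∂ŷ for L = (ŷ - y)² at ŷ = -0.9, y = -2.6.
∂L/∂ŷ = 3.4

∂L/∂ŷ = 2(ŷ - y) = 2(-0.9 - -2.6) = 2(1.7) = 3.4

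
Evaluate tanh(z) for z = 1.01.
0.7658

tanh(1.01) = (e^(1.01) - e^(-1.01))/(e^(1.01) + e^(-1.01)) = 0.7658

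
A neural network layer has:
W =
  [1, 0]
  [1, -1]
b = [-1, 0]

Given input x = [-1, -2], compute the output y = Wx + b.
y = [-2, 1]

Wx = [1×-1 + 0×-2, 1×-1 + -1×-2]
   = [-1, 1]
y = Wx + b = [-1 + -1, 1 + 0] = [-2, 1]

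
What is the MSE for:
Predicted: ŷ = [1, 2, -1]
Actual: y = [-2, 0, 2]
MSE = 7.333

MSE = (1/3)((1--2)² + (2-0)² + (-1-2)²) = (1/3)(9 + 4 + 9) = 7.333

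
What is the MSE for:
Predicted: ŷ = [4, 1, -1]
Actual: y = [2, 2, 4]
MSE = 10

MSE = (1/3)((4-2)² + (1-2)² + (-1-4)²) = (1/3)(4 + 1 + 25) = 10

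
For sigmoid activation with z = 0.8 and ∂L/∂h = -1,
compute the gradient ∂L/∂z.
∂L/∂z = -0.2139

σ(0.8) = 0.69
σ'(0.8) = σ(0.8)(1 - σ(0.8)) = 0.69 × 0.31 = 0.2139
∂L/∂z = ∂L/∂h · σ'(z) = -1 × 0.2139 = -0.2139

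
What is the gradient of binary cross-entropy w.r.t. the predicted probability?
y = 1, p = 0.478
∂L/∂p = -2.092

∂L/∂p = -y/p + (1-y)/(1-p) = -1/0.478 + 0 = -2.092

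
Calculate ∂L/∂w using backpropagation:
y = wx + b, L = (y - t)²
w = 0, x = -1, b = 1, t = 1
∂L/∂w = 0

y = wx + b = (0)(-1) + 1 = 1
∂L/∂y = 2(y - t) = 2(1 - 1) = 0
∂y/∂w = x = -1
∂L/∂w = ∂L/∂y · ∂y/∂w = 0 × -1 = 0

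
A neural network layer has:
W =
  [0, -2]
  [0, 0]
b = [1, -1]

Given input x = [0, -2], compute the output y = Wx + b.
y = [5, -1]

Wx = [0×0 + -2×-2, 0×0 + 0×-2]
   = [4, 0]
y = Wx + b = [4 + 1, 0 + -1] = [5, -1]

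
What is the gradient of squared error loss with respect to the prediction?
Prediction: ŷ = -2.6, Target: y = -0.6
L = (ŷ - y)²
∂L/∂ŷ = -4.0

∂L/∂ŷ = 2(ŷ - y) = 2(-2.6 - -0.6) = 2(-2.0) = -4.0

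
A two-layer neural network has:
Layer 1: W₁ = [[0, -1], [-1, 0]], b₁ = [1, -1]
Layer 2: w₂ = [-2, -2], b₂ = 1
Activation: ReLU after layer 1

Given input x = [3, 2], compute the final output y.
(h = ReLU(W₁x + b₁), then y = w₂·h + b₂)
y = 1

Layer 1 pre-activation: z₁ = [-1, -4]
After ReLU: h = [0, 0]
Layer 2 output: y = -2×0 + -2×0 + 1 = 1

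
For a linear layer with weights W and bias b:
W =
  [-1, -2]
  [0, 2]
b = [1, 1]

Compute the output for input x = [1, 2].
y = [-4, 5]

Wx = [-1×1 + -2×2, 0×1 + 2×2]
   = [-5, 4]
y = Wx + b = [-5 + 1, 4 + 1] = [-4, 5]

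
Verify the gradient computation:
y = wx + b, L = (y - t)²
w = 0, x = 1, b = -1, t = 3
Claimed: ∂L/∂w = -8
Correct

y = (0)(1) + -1 = -1
∂L/∂y = 2(y - t) = 2(-1 - 3) = -8
∂y/∂w = x = 1
∂L/∂w = -8 × 1 = -8

Claimed value: -8
Correct: The correct gradient is -8.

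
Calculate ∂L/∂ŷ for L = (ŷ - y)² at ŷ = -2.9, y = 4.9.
∂L/∂ŷ = -15.6

∂L/∂ŷ = 2(ŷ - y) = 2(-2.9 - 4.9) = 2(-7.8) = -15.6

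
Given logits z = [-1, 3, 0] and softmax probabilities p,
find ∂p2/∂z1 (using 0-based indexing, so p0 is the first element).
∂p2/∂z1 = -0.04364

p = softmax(z) = [0.01715, 0.9362, 0.04661]
p2 = 0.04661, p1 = 0.9362

∂p2/∂z1 = -p2 × p1 = -0.04661 × 0.9362 = -0.04364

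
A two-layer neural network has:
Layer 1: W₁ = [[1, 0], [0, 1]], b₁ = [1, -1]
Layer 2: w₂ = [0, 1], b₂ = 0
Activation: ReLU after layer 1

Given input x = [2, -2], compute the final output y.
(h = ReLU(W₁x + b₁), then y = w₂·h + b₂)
y = 0

Layer 1 pre-activation: z₁ = [3, -3]
After ReLU: h = [3, 0]
Layer 2 output: y = 0×3 + 1×0 + 0 = 0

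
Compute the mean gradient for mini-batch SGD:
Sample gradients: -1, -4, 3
Average gradient = -0.6667

Average = (1/3)(-1 + -4 + 3) = -2/3 = -0.6667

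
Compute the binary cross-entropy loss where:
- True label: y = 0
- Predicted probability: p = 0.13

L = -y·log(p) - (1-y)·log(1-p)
L = 0.1393

L = -0·log(0.13) - 1·log(0.87) = -log(0.87) = 0.1393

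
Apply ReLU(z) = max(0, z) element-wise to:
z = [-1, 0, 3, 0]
h = [0, 0, 3, 0]

ReLU applied element-wise: max(0,-1)=0, max(0,0)=0, max(0,3)=3, max(0,0)=0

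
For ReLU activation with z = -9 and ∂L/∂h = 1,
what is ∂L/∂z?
∂L/∂z = 0

h = ReLU(-9) = 0
Since z < 0: ∂h/∂z = 0
∂L/∂z = ∂L/∂h · ∂h/∂z = 1 × 0 = 0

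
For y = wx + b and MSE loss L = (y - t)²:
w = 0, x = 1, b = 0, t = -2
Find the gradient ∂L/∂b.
∂L/∂b = 4

y = wx + b = (0)(1) + 0 = 0
∂L/∂y = 2(y - t) = 2(0 - -2) = 4
∂y/∂b = 1
∂L/∂b = ∂L/∂y · ∂y/∂b = 4 × 1 = 4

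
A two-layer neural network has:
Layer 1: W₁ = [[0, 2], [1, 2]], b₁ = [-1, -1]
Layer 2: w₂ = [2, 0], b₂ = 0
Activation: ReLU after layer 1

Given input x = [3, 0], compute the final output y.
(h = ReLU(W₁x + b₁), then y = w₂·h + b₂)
y = 0

Layer 1 pre-activation: z₁ = [-1, 2]
After ReLU: h = [0, 2]
Layer 2 output: y = 2×0 + 0×2 + 0 = 0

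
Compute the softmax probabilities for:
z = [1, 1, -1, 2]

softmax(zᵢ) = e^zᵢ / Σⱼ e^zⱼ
p = [0.206, 0.206, 0.0279, 0.5601]

exp(z) = [2.718, 2.718, 0.3679, 7.389]
Sum = 13.19
p = [0.206, 0.206, 0.0279, 0.5601]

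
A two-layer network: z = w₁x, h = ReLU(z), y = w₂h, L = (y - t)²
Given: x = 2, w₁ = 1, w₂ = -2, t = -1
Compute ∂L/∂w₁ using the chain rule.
∂L/∂w₁ = 24

Forward pass:
z = w₁x = 1×2 = 2
h = ReLU(2) = 2
y = w₂h = -2×2 = -4

Backward pass:
∂L/∂y = 2(y - t) = 2(-4 - -1) = -6
∂y/∂h = w₂ = -2
∂h/∂z = 1 (ReLU derivative)
∂z/∂w₁ = x = 2

∂L/∂w₁ = -6 × -2 × 1 × 2 = 24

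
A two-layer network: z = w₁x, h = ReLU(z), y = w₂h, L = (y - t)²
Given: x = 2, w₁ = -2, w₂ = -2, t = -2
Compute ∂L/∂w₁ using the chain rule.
∂L/∂w₁ = 0

Forward pass:
z = w₁x = -2×2 = -4
h = ReLU(-4) = 0
y = w₂h = -2×0 = 0

Backward pass:
∂L/∂y = 2(y - t) = 2(0 - -2) = 4
∂y/∂h = w₂ = -2
∂h/∂z = 0 (ReLU derivative)
∂z/∂w₁ = x = 2

∂L/∂w₁ = 4 × -2 × 0 × 2 = 0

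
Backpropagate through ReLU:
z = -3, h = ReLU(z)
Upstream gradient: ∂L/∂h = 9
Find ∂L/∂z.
∂L/∂z = 0

h = ReLU(-3) = 0
Since z < 0: ∂h/∂z = 0
∂L/∂z = ∂L/∂h · ∂h/∂z = 9 × 0 = 0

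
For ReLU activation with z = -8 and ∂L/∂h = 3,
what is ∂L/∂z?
∂L/∂z = 0

h = ReLU(-8) = 0
Since z < 0: ∂h/∂z = 0
∂L/∂z = ∂L/∂h · ∂h/∂z = 3 × 0 = 0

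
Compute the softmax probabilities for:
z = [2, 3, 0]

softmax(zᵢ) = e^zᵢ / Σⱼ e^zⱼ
p = [0.2595, 0.7054, 0.0351]

exp(z) = [7.389, 20.09, 1]
Sum = 28.47
p = [0.2595, 0.7054, 0.0351]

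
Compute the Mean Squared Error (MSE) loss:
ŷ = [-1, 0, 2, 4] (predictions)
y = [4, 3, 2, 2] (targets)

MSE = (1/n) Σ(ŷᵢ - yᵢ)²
MSE = 9.5

MSE = (1/4)((-1-4)² + (0-3)² + (2-2)² + (4-2)²) = (1/4)(25 + 9 + 0 + 4) = 9.5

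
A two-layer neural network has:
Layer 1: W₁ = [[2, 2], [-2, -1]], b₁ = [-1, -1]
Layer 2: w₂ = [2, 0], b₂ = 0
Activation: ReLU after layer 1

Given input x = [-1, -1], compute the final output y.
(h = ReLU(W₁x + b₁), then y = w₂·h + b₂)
y = 0

Layer 1 pre-activation: z₁ = [-5, 2]
After ReLU: h = [0, 2]
Layer 2 output: y = 2×0 + 0×2 + 0 = 0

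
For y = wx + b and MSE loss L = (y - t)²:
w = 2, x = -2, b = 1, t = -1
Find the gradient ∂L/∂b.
∂L/∂b = -4

y = wx + b = (2)(-2) + 1 = -3
∂L/∂y = 2(y - t) = 2(-3 - -1) = -4
∂y/∂b = 1
∂L/∂b = ∂L/∂y · ∂y/∂b = -4 × 1 = -4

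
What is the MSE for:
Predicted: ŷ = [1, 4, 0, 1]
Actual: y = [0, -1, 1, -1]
MSE = 7.75

MSE = (1/4)((1-0)² + (4--1)² + (0-1)² + (1--1)²) = (1/4)(1 + 25 + 1 + 4) = 7.75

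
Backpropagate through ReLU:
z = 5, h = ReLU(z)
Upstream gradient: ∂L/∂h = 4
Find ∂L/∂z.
∂L/∂z = 4

h = ReLU(5) = 5
Since z > 0: ∂h/∂z = 1
∂L/∂z = ∂L/∂h · ∂h/∂z = 4 × 1 = 4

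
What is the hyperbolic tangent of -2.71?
-0.9912

tanh(-2.71) = (e^(-2.71) - e^(2.71))/(e^(-2.71) + e^(2.71)) = -0.9912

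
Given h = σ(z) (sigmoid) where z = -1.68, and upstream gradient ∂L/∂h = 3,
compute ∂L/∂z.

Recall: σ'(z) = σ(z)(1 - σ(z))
∂L/∂z = 0.3972

σ(-1.68) = 0.1571
σ'(-1.68) = σ(-1.68)(1 - σ(-1.68)) = 0.1571 × 0.8429 = 0.1324
∂L/∂z = ∂L/∂h · σ'(z) = 3 × 0.1324 = 0.3972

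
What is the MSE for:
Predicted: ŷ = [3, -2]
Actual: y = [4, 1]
MSE = 5

MSE = (1/2)((3-4)² + (-2-1)²) = (1/2)(1 + 9) = 5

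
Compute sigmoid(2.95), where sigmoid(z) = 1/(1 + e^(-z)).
0.9503

sigmoid(2.95) = 1/(1 + e^(-2.95)) = 1/(1 + 0.05234) = 0.9503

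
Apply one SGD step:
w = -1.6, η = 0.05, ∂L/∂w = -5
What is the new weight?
w_new = -1.35

w_new = w - η·∂L/∂w = -1.6 - 0.05×(-5) = -1.6 - (-0.25) = -1.35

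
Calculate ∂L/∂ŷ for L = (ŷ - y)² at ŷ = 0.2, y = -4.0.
∂L/∂ŷ = 8.4

∂L/∂ŷ = 2(ŷ - y) = 2(0.2 - -4.0) = 2(4.2) = 8.4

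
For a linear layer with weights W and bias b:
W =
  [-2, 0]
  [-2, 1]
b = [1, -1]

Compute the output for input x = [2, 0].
y = [-3, -5]

Wx = [-2×2 + 0×0, -2×2 + 1×0]
   = [-4, -4]
y = Wx + b = [-4 + 1, -4 + -1] = [-3, -5]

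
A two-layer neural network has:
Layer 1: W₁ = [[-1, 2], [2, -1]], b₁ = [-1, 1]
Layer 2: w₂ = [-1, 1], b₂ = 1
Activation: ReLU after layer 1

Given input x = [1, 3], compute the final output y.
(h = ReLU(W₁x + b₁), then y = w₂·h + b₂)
y = -3

Layer 1 pre-activation: z₁ = [4, 0]
After ReLU: h = [4, 0]
Layer 2 output: y = -1×4 + 1×0 + 1 = -3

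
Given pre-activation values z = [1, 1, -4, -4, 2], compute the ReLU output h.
h = [1, 1, 0, 0, 2]

ReLU applied element-wise: max(0,1)=1, max(0,1)=1, max(0,-4)=0, max(0,-4)=0, max(0,2)=2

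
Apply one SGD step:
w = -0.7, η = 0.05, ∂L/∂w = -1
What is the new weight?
w_new = -0.65

w_new = w - η·∂L/∂w = -0.7 - 0.05×(-1) = -0.7 - (-0.05) = -0.65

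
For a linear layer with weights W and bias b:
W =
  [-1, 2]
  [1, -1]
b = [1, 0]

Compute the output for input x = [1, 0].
y = [0, 1]

Wx = [-1×1 + 2×0, 1×1 + -1×0]
   = [-1, 1]
y = Wx + b = [-1 + 1, 1 + 0] = [0, 1]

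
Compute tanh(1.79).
0.9458

tanh(1.79) = (e^(1.79) - e^(-1.79))/(e^(1.79) + e^(-1.79)) = 0.9458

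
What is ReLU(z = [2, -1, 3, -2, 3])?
h = [2, 0, 3, 0, 3]

ReLU applied element-wise: max(0,2)=2, max(0,-1)=0, max(0,3)=3, max(0,-2)=0, max(0,3)=3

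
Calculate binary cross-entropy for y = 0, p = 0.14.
L = 0.1508

L = -0·log(0.14) - 1·log(0.86) = -log(0.86) = 0.1508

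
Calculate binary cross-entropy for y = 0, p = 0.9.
L = 2.303

L = -0·log(0.9) - 1·log(0.1) = -log(0.1) = 2.303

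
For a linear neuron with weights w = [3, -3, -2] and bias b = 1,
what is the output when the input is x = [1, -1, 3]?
y = 1

y = (3)(1) + (-3)(-1) + (-2)(3) + 1 = 1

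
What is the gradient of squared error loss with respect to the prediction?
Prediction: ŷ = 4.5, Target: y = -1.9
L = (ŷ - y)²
∂L/∂ŷ = 12.8

∂L/∂ŷ = 2(ŷ - y) = 2(4.5 - -1.9) = 2(6.4) = 12.8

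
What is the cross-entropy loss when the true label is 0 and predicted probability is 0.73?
L = 1.309

L = -0·log(0.73) - 1·log(0.27) = -log(0.27) = 1.309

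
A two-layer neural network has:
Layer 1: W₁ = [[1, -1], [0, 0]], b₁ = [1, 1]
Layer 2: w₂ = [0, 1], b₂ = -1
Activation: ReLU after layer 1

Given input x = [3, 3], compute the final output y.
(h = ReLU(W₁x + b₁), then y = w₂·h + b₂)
y = 0

Layer 1 pre-activation: z₁ = [1, 1]
After ReLU: h = [1, 1]
Layer 2 output: y = 0×1 + 1×1 + -1 = 0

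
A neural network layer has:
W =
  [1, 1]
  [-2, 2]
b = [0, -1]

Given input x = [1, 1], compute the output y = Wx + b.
y = [2, -1]

Wx = [1×1 + 1×1, -2×1 + 2×1]
   = [2, 0]
y = Wx + b = [2 + 0, 0 + -1] = [2, -1]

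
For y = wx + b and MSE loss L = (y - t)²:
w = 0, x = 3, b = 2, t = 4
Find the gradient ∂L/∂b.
∂L/∂b = -4

y = wx + b = (0)(3) + 2 = 2
∂L/∂y = 2(y - t) = 2(2 - 4) = -4
∂y/∂b = 1
∂L/∂b = ∂L/∂y · ∂y/∂b = -4 × 1 = -4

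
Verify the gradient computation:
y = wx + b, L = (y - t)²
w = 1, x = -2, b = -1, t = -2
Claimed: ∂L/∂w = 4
Correct

y = (1)(-2) + -1 = -3
∂L/∂y = 2(y - t) = 2(-3 - -2) = -2
∂y/∂w = x = -2
∂L/∂w = -2 × -2 = 4

Claimed value: 4
Correct: The correct gradient is 4.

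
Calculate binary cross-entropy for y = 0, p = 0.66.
L = 1.079

L = -0·log(0.66) - 1·log(0.34) = -log(0.34) = 1.079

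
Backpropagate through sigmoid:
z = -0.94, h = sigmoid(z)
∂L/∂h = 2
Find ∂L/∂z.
∂L/∂z = 0.404

σ(-0.94) = 0.2809
σ'(-0.94) = σ(-0.94)(1 - σ(-0.94)) = 0.2809 × 0.7191 = 0.202
∂L/∂z = ∂L/∂h · σ'(z) = 2 × 0.202 = 0.404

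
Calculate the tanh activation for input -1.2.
-0.8337

tanh(-1.2) = (e^(-1.2) - e^(1.2))/(e^(-1.2) + e^(1.2)) = -0.8337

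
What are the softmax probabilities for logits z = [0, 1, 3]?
p = [0.042, 0.1142, 0.8438]

exp(z) = [1, 2.718, 20.09]
Sum = 23.8
p = [0.042, 0.1142, 0.8438]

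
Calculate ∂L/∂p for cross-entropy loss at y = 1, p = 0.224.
∂L/∂p = -4.464

∂L/∂p = -y/p + (1-y)/(1-p) = -1/0.224 + 0 = -4.464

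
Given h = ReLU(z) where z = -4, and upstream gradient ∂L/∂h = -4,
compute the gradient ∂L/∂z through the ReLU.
∂L/∂z = 0

h = ReLU(-4) = 0
Since z < 0: ∂h/∂z = 0
∂L/∂z = ∂L/∂h · ∂h/∂z = -4 × 0 = 0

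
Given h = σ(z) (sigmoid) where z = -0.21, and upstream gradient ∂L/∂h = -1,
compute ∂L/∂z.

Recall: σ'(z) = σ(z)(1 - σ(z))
∂L/∂z = -0.2473

σ(-0.21) = 0.4477
σ'(-0.21) = σ(-0.21)(1 - σ(-0.21)) = 0.4477 × 0.5523 = 0.2473
∂L/∂z = ∂L/∂h · σ'(z) = -1 × 0.2473 = -0.2473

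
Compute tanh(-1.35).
-0.8741

tanh(-1.35) = (e^(-1.35) - e^(1.35))/(e^(-1.35) + e^(1.35)) = -0.8741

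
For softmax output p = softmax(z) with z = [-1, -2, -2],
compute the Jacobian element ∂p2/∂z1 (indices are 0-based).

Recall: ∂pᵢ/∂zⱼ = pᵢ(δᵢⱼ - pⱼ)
∂p2/∂z1 = -0.04492

p = softmax(z) = [0.5761, 0.2119, 0.2119]
p2 = 0.2119, p1 = 0.2119

∂p2/∂z1 = -p2 × p1 = -0.2119 × 0.2119 = -0.04492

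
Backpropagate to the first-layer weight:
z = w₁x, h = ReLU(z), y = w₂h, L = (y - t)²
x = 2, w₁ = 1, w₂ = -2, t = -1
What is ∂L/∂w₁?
∂L/∂w₁ = 24

Forward pass:
z = w₁x = 1×2 = 2
h = ReLU(2) = 2
y = w₂h = -2×2 = -4

Backward pass:
∂L/∂y = 2(y - t) = 2(-4 - -1) = -6
∂y/∂h = w₂ = -2
∂h/∂z = 1 (ReLU derivative)
∂z/∂w₁ = x = 2

∂L/∂w₁ = -6 × -2 × 1 × 2 = 24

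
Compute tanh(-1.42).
-0.8896

tanh(-1.42) = (e^(-1.42) - e^(1.42))/(e^(-1.42) + e^(1.42)) = -0.8896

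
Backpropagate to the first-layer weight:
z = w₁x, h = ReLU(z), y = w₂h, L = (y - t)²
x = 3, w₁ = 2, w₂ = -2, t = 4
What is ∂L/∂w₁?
∂L/∂w₁ = 192

Forward pass:
z = w₁x = 2×3 = 6
h = ReLU(6) = 6
y = w₂h = -2×6 = -12

Backward pass:
∂L/∂y = 2(y - t) = 2(-12 - 4) = -32
∂y/∂h = w₂ = -2
∂h/∂z = 1 (ReLU derivative)
∂z/∂w₁ = x = 3

∂L/∂w₁ = -32 × -2 × 1 × 3 = 192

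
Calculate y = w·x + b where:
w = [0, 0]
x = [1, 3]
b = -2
y = -2

y = (0)(1) + (0)(3) + -2 = -2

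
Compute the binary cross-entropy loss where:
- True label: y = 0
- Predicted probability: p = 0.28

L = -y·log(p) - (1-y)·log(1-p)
L = 0.3285

L = -0·log(0.28) - 1·log(0.72) = -log(0.72) = 0.3285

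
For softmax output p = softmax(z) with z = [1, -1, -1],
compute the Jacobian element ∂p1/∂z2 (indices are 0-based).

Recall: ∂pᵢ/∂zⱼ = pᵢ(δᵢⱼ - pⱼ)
∂p1/∂z2 = -0.01134

p = softmax(z) = [0.787, 0.1065, 0.1065]
p1 = 0.1065, p2 = 0.1065

∂p1/∂z2 = -p1 × p2 = -0.1065 × 0.1065 = -0.01134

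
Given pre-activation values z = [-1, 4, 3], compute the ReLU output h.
h = [0, 4, 3]

ReLU applied element-wise: max(0,-1)=0, max(0,4)=4, max(0,3)=3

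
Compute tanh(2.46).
0.9855

tanh(2.46) = (e^(2.46) - e^(-2.46))/(e^(2.46) + e^(-2.46)) = 0.9855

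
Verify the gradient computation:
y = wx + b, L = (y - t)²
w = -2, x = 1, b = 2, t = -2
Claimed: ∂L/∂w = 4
Correct

y = (-2)(1) + 2 = 0
∂L/∂y = 2(y - t) = 2(0 - -2) = 4
∂y/∂w = x = 1
∂L/∂w = 4 × 1 = 4

Claimed value: 4
Correct: The correct gradient is 4.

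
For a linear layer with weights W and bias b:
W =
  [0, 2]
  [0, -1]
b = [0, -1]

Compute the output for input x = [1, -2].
y = [-4, 1]

Wx = [0×1 + 2×-2, 0×1 + -1×-2]
   = [-4, 2]
y = Wx + b = [-4 + 0, 2 + -1] = [-4, 1]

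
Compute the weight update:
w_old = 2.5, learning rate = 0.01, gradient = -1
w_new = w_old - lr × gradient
w_new = 2.51

w_new = w - η·∂L/∂w = 2.5 - 0.01×(-1) = 2.5 - (-0.01) = 2.51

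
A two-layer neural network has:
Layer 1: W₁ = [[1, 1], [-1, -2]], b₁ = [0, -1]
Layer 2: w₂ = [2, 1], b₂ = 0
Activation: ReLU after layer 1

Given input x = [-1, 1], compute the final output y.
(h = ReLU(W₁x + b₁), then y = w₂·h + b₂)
y = 0

Layer 1 pre-activation: z₁ = [0, -2]
After ReLU: h = [0, 0]
Layer 2 output: y = 2×0 + 1×0 + 0 = 0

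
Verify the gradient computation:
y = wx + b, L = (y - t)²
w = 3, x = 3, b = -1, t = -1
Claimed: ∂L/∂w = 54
Correct

y = (3)(3) + -1 = 8
∂L/∂y = 2(y - t) = 2(8 - -1) = 18
∂y/∂w = x = 3
∂L/∂w = 18 × 3 = 54

Claimed value: 54
Correct: The correct gradient is 54.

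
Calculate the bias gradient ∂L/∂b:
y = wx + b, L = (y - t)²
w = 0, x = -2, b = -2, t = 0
∂L/∂b = -4

y = wx + b = (0)(-2) + -2 = -2
∂L/∂y = 2(y - t) = 2(-2 - 0) = -4
∂y/∂b = 1
∂L/∂b = ∂L/∂y · ∂y/∂b = -4 × 1 = -4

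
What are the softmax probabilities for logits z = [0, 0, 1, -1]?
p = [0.1966, 0.1966, 0.5344, 0.0723]

exp(z) = [1, 1, 2.718, 0.3679]
Sum = 5.086
p = [0.1966, 0.1966, 0.5344, 0.0723]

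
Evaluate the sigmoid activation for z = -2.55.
0.07243

sigmoid(-2.55) = 1/(1 + e^(2.55)) = 1/(1 + 12.81) = 0.07243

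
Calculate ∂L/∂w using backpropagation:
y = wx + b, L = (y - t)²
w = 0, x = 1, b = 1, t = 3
∂L/∂w = -4

y = wx + b = (0)(1) + 1 = 1
∂L/∂y = 2(y - t) = 2(1 - 3) = -4
∂y/∂w = x = 1
∂L/∂w = ∂L/∂y · ∂y/∂w = -4 × 1 = -4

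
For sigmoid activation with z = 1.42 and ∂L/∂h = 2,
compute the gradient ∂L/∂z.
∂L/∂z = 0.3135

σ(1.42) = 0.8053
σ'(1.42) = σ(1.42)(1 - σ(1.42)) = 0.8053 × 0.1947 = 0.1568
∂L/∂z = ∂L/∂h · σ'(z) = 2 × 0.1568 = 0.3135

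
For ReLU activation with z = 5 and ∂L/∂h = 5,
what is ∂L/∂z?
∂L/∂z = 5

h = ReLU(5) = 5
Since z > 0: ∂h/∂z = 1
∂L/∂z = ∂L/∂h · ∂h/∂z = 5 × 1 = 5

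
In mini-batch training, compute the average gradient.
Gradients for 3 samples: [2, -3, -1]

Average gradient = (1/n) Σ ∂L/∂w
Average gradient = -0.6667

Average = (1/3)(2 + -3 + -1) = -2/3 = -0.6667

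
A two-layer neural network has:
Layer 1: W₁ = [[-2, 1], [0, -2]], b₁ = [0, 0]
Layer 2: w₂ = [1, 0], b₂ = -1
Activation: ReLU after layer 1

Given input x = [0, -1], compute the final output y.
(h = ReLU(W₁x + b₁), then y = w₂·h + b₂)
y = -1

Layer 1 pre-activation: z₁ = [-1, 2]
After ReLU: h = [0, 2]
Layer 2 output: y = 1×0 + 0×2 + -1 = -1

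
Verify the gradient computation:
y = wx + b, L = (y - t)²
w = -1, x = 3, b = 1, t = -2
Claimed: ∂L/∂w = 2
Incorrect

y = (-1)(3) + 1 = -2
∂L/∂y = 2(y - t) = 2(-2 - -2) = 0
∂y/∂w = x = 3
∂L/∂w = 0 × 3 = 0

Claimed value: 2
Incorrect: The correct gradient is 0.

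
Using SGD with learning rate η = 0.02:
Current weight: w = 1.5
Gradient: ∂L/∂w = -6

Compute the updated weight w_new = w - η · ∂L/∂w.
w_new = 1.62

w_new = w - η·∂L/∂w = 1.5 - 0.02×(-6) = 1.5 - (-0.12) = 1.62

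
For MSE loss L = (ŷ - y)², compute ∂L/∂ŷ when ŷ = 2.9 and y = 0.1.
∂L/∂ŷ = 5.6

∂L/∂ŷ = 2(ŷ - y) = 2(2.9 - 0.1) = 2(2.8) = 5.6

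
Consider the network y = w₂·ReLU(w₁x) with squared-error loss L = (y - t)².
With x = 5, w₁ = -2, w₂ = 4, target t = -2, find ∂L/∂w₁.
∂L/∂w₁ = 0

Forward pass:
z = w₁x = -2×5 = -10
h = ReLU(-10) = 0
y = w₂h = 4×0 = 0

Backward pass:
∂L/∂y = 2(y - t) = 2(0 - -2) = 4
∂y/∂h = w₂ = 4
∂h/∂z = 0 (ReLU derivative)
∂z/∂w₁ = x = 5

∂L/∂w₁ = 4 × 4 × 0 × 5 = 0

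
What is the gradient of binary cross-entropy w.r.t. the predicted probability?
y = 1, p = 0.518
∂L/∂p = -1.931

∂L/∂p = -y/p + (1-y)/(1-p) = -1/0.518 + 0 = -1.931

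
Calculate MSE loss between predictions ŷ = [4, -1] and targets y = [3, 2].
MSE = 5

MSE = (1/2)((4-3)² + (-1-2)²) = (1/2)(1 + 9) = 5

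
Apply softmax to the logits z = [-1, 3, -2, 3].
p = [0.009, 0.4938, 0.0033, 0.4938]

exp(z) = [0.3679, 20.09, 0.1353, 20.09]
Sum = 40.67
p = [0.009, 0.4938, 0.0033, 0.4938]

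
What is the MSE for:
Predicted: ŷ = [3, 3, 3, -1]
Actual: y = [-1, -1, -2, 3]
MSE = 18.25

MSE = (1/4)((3--1)² + (3--1)² + (3--2)² + (-1-3)²) = (1/4)(16 + 16 + 25 + 16) = 18.25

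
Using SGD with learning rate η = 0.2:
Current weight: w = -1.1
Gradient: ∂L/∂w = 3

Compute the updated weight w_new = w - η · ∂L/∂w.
w_new = -1.7

w_new = w - η·∂L/∂w = -1.1 - 0.2×(3) = -1.1 - (0.6) = -1.7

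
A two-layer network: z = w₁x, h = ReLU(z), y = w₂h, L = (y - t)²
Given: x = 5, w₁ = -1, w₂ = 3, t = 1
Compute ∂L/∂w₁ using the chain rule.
∂L/∂w₁ = 0

Forward pass:
z = w₁x = -1×5 = -5
h = ReLU(-5) = 0
y = w₂h = 3×0 = 0

Backward pass:
∂L/∂y = 2(y - t) = 2(0 - 1) = -2
∂y/∂h = w₂ = 3
∂h/∂z = 0 (ReLU derivative)
∂z/∂w₁ = x = 5

∂L/∂w₁ = -2 × 3 × 0 × 5 = 0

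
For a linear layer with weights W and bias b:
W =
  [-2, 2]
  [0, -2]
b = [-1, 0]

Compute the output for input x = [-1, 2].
y = [5, -4]

Wx = [-2×-1 + 2×2, 0×-1 + -2×2]
   = [6, -4]
y = Wx + b = [6 + -1, -4 + 0] = [5, -4]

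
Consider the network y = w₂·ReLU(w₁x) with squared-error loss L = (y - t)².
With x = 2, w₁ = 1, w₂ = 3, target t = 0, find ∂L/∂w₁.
∂L/∂w₁ = 72

Forward pass:
z = w₁x = 1×2 = 2
h = ReLU(2) = 2
y = w₂h = 3×2 = 6

Backward pass:
∂L/∂y = 2(y - t) = 2(6 - 0) = 12
∂y/∂h = w₂ = 3
∂h/∂z = 1 (ReLU derivative)
∂z/∂w₁ = x = 2

∂L/∂w₁ = 12 × 3 × 1 × 2 = 72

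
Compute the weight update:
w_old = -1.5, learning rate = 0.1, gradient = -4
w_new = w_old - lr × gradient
w_new = -1.1

w_new = w - η·∂L/∂w = -1.5 - 0.1×(-4) = -1.5 - (-0.4) = -1.1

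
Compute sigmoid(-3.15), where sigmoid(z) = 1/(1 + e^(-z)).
0.04109

sigmoid(-3.15) = 1/(1 + e^(3.15)) = 1/(1 + 23.34) = 0.04109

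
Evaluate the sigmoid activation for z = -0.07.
0.4825

sigmoid(-0.07) = 1/(1 + e^(0.07)) = 1/(1 + 1.073) = 0.4825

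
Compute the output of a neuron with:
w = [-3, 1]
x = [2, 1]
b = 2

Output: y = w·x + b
y = -3

y = (-3)(2) + (1)(1) + 2 = -3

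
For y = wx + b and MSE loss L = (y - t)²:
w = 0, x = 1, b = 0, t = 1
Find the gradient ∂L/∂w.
∂L/∂w = -2

y = wx + b = (0)(1) + 0 = 0
∂L/∂y = 2(y - t) = 2(0 - 1) = -2
∂y/∂w = x = 1
∂L/∂w = ∂L/∂y · ∂y/∂w = -2 × 1 = -2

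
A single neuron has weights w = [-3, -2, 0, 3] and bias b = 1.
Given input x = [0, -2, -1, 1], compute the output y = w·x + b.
y = 8

y = (-3)(0) + (-2)(-2) + (0)(-1) + (3)(1) + 1 = 8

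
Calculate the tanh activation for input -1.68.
-0.9329

tanh(-1.68) = (e^(-1.68) - e^(1.68))/(e^(-1.68) + e^(1.68)) = -0.9329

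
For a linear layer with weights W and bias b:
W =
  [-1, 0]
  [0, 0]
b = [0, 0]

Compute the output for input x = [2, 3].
y = [-2, 0]

Wx = [-1×2 + 0×3, 0×2 + 0×3]
   = [-2, 0]
y = Wx + b = [-2 + 0, 0 + 0] = [-2, 0]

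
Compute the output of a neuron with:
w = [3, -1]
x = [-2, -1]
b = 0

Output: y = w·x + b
y = -5

y = (3)(-2) + (-1)(-1) + 0 = -5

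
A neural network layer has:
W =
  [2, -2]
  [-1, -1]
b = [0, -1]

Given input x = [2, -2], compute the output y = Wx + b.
y = [8, -1]

Wx = [2×2 + -2×-2, -1×2 + -1×-2]
   = [8, 0]
y = Wx + b = [8 + 0, 0 + -1] = [8, -1]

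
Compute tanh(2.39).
0.9833

tanh(2.39) = (e^(2.39) - e^(-2.39))/(e^(2.39) + e^(-2.39)) = 0.9833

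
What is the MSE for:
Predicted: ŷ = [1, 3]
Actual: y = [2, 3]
MSE = 0.5

MSE = (1/2)((1-2)² + (3-3)²) = (1/2)(1 + 0) = 0.5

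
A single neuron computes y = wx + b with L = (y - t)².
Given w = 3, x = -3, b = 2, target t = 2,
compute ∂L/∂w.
∂L/∂w = 54

y = wx + b = (3)(-3) + 2 = -7
∂L/∂y = 2(y - t) = 2(-7 - 2) = -18
∂y/∂w = x = -3
∂L/∂w = ∂L/∂y · ∂y/∂w = -18 × -3 = 54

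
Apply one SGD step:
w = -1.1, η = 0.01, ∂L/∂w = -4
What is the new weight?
w_new = -1.06

w_new = w - η·∂L/∂w = -1.1 - 0.01×(-4) = -1.1 - (-0.04) = -1.06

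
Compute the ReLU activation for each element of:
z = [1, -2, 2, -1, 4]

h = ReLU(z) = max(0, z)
h = [1, 0, 2, 0, 4]

ReLU applied element-wise: max(0,1)=1, max(0,-2)=0, max(0,2)=2, max(0,-1)=0, max(0,4)=4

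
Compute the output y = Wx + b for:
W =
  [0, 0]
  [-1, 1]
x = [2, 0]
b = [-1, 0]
y = [-1, -2]

Wx = [0×2 + 0×0, -1×2 + 1×0]
   = [0, -2]
y = Wx + b = [0 + -1, -2 + 0] = [-1, -2]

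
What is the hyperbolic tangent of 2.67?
0.9905

tanh(2.67) = (e^(2.67) - e^(-2.67))/(e^(2.67) + e^(-2.67)) = 0.9905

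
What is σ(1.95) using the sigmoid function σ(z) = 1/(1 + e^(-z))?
0.8754

sigmoid(1.95) = 1/(1 + e^(-1.95)) = 1/(1 + 0.1423) = 0.8754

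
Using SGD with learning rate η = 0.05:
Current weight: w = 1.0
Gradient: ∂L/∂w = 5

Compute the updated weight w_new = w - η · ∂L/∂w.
w_new = 0.75

w_new = w - η·∂L/∂w = 1.0 - 0.05×(5) = 1.0 - (0.25) = 0.75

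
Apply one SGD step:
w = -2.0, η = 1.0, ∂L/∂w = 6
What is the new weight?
w_new = -8

w_new = w - η·∂L/∂w = -2.0 - 1.0×(6) = -2.0 - (6) = -8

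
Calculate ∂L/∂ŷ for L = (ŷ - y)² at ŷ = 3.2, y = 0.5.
∂L/∂ŷ = 5.4

∂L/∂ŷ = 2(ŷ - y) = 2(3.2 - 0.5) = 2(2.7) = 5.4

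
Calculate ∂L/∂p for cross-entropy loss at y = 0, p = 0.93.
∂L/∂p = 14.29

∂L/∂p = -y/p + (1-y)/(1-p) = 0 + 1/0.07 = 14.29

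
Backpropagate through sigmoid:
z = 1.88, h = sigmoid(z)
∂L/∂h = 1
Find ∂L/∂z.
∂L/∂z = 0.1149

σ(1.88) = 0.8676
σ'(1.88) = σ(1.88)(1 - σ(1.88)) = 0.8676 × 0.1324 = 0.1149
∂L/∂z = ∂L/∂h · σ'(z) = 1 × 0.1149 = 0.1149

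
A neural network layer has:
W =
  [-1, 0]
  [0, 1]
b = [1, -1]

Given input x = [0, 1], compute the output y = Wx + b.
y = [1, 0]

Wx = [-1×0 + 0×1, 0×0 + 1×1]
   = [0, 1]
y = Wx + b = [0 + 1, 1 + -1] = [1, 0]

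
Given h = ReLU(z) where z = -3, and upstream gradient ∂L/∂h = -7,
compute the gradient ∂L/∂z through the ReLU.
∂L/∂z = 0

h = ReLU(-3) = 0
Since z < 0: ∂h/∂z = 0
∂L/∂z = ∂L/∂h · ∂h/∂z = -7 × 0 = 0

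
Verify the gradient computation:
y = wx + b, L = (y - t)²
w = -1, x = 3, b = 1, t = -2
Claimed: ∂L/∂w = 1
Incorrect

y = (-1)(3) + 1 = -2
∂L/∂y = 2(y - t) = 2(-2 - -2) = 0
∂y/∂w = x = 3
∂L/∂w = 0 × 3 = 0

Claimed value: 1
Incorrect: The correct gradient is 0.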